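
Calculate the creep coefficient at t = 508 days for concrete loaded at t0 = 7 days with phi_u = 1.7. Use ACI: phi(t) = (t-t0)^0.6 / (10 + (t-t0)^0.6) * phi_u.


dt = 508 - 7 = 501
phi = 501^0.6 / (10 + 501^0.6) * 1.7
= 1.371

1.371


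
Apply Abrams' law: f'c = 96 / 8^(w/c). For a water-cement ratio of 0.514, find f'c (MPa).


f'c = 96 / 8^0.514
= 96 / 2.912
= 32.97 MPa

32.97


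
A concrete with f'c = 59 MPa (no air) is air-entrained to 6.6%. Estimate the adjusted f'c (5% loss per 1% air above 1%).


Strength loss = (6.6 - 1) * 5 = 28.0%
f'c = 59 * (1 - 28.0/100)
= 42.48 MPa

42.48


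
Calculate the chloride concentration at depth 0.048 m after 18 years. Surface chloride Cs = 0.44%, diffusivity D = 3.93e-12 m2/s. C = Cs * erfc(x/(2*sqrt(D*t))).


t_seconds = 18 * 365.25 * 24 * 3600 = 568036800.0 s
arg = 0.048 / (2 * sqrt(3.93e-12 * 568036800.0))
= 0.508
erfc(0.508) = 0.4725
C = 0.44 * 0.4725 = 0.2079%

0.2079


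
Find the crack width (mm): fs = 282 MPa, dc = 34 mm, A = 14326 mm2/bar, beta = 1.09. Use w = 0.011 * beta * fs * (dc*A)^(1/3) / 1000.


w = 0.011 * beta * fs * (dc * A)^(1/3) / 1000
= 0.011 * 1.09 * 282 * (34 * 14326)^(1/3) / 1000
= 0.266 mm

0.266


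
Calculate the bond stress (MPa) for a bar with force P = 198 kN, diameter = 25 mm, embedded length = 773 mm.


u = P / (pi * db * ld)
= 198 * 1000 / (pi * 25 * 773)
= 3.261 MPa

3.261


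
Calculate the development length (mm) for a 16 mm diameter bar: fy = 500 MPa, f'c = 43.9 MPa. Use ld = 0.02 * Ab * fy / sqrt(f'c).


Ab = pi * 16^2 / 4 = 201.062 mm2
ld = 0.02 * 201.062 * 500 / sqrt(43.9)
= 303.5 mm

303.5


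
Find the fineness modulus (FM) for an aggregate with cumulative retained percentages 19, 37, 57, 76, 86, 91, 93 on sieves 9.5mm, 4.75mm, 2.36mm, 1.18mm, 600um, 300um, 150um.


FM = sum(cumulative % retained) / 100
= 459 / 100
= 4.59

4.59


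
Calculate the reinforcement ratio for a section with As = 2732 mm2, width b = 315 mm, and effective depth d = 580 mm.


rho = As / (b * d)
= 2732 / (315 * 580)
= 0.015

0.015


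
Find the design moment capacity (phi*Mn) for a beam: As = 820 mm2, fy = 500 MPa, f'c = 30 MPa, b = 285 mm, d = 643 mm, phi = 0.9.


a = As * fy / (0.85 * f'c * b)
= 820 * 500 / (0.85 * 30 * 285)
= 56.4155 mm
Mn = As * fy * (d - a/2) / 10^6
= 252.0648 kN-m
phi*Mn = 0.9 * 252.0648 = 226.86 kN-m

226.86


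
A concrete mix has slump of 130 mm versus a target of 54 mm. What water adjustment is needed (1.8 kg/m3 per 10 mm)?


Difference = 54 - 130 = -76 mm
Water adjustment = -76 * 1.8 / 10 = -13.7 kg/m3

-13.7


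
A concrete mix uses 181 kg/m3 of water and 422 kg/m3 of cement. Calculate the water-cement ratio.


w/c = water / cement
w/c = 181 / 422 = 0.429

0.429


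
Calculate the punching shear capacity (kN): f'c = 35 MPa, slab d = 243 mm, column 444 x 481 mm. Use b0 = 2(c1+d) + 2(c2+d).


b0 = 2*(444 + 243) + 2*(481 + 243) = 2822 mm
Vc = 0.33 * sqrt(35) * 2822 * 243 / 1000
= 1338.79 kN

1338.79


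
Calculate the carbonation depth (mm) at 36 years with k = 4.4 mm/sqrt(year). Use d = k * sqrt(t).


depth = k * sqrt(t)
= 4.4 * sqrt(36)
= 26.4 mm

26.4


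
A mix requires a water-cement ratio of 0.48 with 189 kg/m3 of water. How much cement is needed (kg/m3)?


Cement = water / (w/c)
= 189 / 0.48
= 393.8 kg/m3

393.8


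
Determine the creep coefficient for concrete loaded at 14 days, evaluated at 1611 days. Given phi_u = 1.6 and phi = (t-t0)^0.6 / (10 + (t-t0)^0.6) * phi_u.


dt = 1611 - 14 = 1597
phi = 1597^0.6 / (10 + 1597^0.6) * 1.6
= 1.429

1.429


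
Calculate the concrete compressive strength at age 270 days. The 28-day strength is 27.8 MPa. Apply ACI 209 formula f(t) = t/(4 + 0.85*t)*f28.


f(270) = 270 / (4 + 0.85 * 270) * 27.8
= 270 / 233.5 * 27.8
= 32.15 MPa

32.15


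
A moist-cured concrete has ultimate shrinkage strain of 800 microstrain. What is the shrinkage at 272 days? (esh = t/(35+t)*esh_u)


esh(272) = 272 / (35 + 272) * 800
= 272 / 307 * 800
= 708.8 microstrain

708.8


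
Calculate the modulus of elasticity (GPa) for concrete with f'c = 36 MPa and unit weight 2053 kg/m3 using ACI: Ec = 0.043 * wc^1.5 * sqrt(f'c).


Ec = 0.043 * 2053^1.5 * sqrt(36) / 1000
= 24.0 GPa

24.0


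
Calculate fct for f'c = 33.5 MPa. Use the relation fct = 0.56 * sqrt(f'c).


fct = 0.56 * sqrt(33.5)
= 0.56 * 5.788
= 3.241 MPa

3.241


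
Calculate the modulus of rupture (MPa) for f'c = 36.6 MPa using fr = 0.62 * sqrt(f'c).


fr = 0.62 * sqrt(36.6)
= 3.751 MPa

3.751


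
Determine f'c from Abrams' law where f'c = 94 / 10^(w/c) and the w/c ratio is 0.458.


f'c = 94 / 10^0.458
= 94 / 2.871
= 32.74 MPa

32.74


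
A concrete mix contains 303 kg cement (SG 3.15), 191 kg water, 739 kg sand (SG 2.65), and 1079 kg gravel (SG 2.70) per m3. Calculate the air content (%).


Vol cement = 303 / (3.15 * 1000) = 0.09619 m3
Vol water = 191 / 1000 = 0.191 m3
Vol sand = 739 / (2.65 * 1000) = 0.278868 m3
Vol gravel = 1079 / (2.70 * 1000) = 0.39963 m3
Total solid + water volume = 0.965688 m3
Air = (1 - 0.965688) * 100 = 3.43%

3.43


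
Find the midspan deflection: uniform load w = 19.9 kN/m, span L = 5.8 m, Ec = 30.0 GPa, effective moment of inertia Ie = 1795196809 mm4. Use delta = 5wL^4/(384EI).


Convert: L = 5.8 m = 5800 mm, Ec = 30.0 GPa = 30000 MPa
delta = 5 * 19.9 * 5800^4 / (384 * 30000 * 1795196809)
= 5.44 mm

5.44


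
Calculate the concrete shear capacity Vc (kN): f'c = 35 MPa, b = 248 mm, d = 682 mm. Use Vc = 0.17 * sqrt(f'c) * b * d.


Vc = 0.17 * sqrt(35) * 248 * 682 / 1000
= 170.11 kN

170.11


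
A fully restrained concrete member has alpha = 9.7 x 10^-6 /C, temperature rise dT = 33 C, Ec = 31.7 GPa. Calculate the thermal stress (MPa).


sigma = alpha * dT * Ec
= 9.7e-6 * 33 * 31.7 * 1000
= 10.147 MPa

10.147


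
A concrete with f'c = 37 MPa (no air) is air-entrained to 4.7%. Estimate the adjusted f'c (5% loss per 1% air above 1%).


Strength loss = (4.7 - 1) * 5 = 18.5%
f'c = 37 * (1 - 18.5/100)
= 30.15 MPa

30.15


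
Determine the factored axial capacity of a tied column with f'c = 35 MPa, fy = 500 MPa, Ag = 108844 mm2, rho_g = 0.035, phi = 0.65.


Ast = rho * Ag = 0.035 * 108844 = 3809.54 mm2
phi*Pn = 0.65 * 0.80 * (0.85 * 35 * (108844 - 3809.54) + 500 * 3809.54) / 1000
= 2615.36 kN

2615.36


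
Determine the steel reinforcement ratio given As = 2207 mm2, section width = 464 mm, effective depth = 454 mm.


rho = As / (b * d)
= 2207 / (464 * 454)
= 0.0105

0.0105


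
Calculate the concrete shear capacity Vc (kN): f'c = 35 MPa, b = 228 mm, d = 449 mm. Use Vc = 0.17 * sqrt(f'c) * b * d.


Vc = 0.17 * sqrt(35) * 228 * 449 / 1000
= 102.96 kN

102.96


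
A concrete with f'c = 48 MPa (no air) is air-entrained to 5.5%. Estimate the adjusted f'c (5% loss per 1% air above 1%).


Strength loss = (5.5 - 1) * 5 = 22.5%
f'c = 48 * (1 - 22.5/100)
= 37.2 MPa

37.2


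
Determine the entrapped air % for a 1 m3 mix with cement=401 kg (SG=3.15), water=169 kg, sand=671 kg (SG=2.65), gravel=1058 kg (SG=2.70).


Vol cement = 401 / (3.15 * 1000) = 0.127302 m3
Vol water = 169 / 1000 = 0.169 m3
Vol sand = 671 / (2.65 * 1000) = 0.253208 m3
Vol gravel = 1058 / (2.70 * 1000) = 0.391852 m3
Total solid + water volume = 0.941361 m3
Air = (1 - 0.941361) * 100 = 5.86%

5.86


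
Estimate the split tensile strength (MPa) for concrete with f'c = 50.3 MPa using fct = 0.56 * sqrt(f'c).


fct = 0.56 * sqrt(50.3)
= 0.56 * 7.092
= 3.972 MPa

3.972


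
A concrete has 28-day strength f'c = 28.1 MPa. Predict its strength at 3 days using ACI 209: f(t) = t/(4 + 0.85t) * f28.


f(3) = 3 / (4 + 0.85 * 3) * 28.1
= 3 / 6.55 * 28.1
= 12.87 MPa

12.87


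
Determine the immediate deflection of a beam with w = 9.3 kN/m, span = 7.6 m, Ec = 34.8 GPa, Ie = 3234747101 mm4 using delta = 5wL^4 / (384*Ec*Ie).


Convert: L = 7.6 m = 7600 mm, Ec = 34.8 GPa = 34800 MPa
delta = 5 * 9.3 * 7600^4 / (384 * 34800 * 3234747101)
= 3.59 mm

3.59


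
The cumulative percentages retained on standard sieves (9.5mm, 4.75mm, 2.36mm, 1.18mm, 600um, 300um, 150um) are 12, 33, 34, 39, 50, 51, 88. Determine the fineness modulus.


FM = sum(cumulative % retained) / 100
= 307 / 100
= 3.07

3.07


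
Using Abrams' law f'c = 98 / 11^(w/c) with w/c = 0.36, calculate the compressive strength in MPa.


f'c = 98 / 11^0.36
= 98 / 2.371
= 41.34 MPa

41.34


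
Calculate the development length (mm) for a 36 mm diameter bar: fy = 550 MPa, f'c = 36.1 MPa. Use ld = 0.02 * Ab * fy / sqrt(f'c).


Ab = pi * 36^2 / 4 = 1017.876 mm2
ld = 0.02 * 1017.876 * 550 / sqrt(36.1)
= 1863.5 mm

1863.5


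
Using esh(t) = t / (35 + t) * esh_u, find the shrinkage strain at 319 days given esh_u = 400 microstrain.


esh(319) = 319 / (35 + 319) * 400
= 319 / 354 * 400
= 360.5 microstrain

360.5


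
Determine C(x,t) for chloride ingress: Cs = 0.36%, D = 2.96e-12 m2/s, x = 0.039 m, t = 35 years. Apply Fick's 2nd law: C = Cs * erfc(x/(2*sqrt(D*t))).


t_seconds = 35 * 365.25 * 24 * 3600 = 1104516000.0 s
arg = 0.039 / (2 * sqrt(2.96e-12 * 1104516000.0))
= 0.341
erfc(0.341) = 0.6296
C = 0.36 * 0.6296 = 0.2267%

0.2267


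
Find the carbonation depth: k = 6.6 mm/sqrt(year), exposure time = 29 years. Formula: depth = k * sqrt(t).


depth = k * sqrt(t)
= 6.6 * sqrt(29)
= 35.54 mm

35.54


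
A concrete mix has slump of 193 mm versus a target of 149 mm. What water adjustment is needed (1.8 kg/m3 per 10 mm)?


Difference = 149 - 193 = -44 mm
Water adjustment = -44 * 1.8 / 10 = -7.9 kg/m3

-7.9


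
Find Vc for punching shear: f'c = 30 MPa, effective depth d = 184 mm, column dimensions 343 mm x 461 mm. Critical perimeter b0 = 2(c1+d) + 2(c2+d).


b0 = 2*(343 + 184) + 2*(461 + 184) = 2344 mm
Vc = 0.33 * sqrt(30) * 2344 * 184 / 1000
= 779.56 kN

779.56


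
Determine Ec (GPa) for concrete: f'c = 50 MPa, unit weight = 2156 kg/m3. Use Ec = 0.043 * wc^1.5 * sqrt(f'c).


Ec = 0.043 * 2156^1.5 * sqrt(50) / 1000
= 30.44 GPa

30.44


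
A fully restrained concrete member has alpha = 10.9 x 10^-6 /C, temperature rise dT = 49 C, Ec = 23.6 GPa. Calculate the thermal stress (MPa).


sigma = alpha * dT * Ec
= 10.9e-6 * 49 * 23.6 * 1000
= 12.605 MPa

12.605


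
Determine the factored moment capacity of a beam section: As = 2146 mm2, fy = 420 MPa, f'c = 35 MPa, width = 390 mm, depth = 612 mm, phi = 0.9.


a = As * fy / (0.85 * f'c * b)
= 2146 * 420 / (0.85 * 35 * 390)
= 77.6833 mm
Mn = As * fy * (d - a/2) / 10^6
= 516.5991 kN-m
phi*Mn = 0.9 * 516.5991 = 464.94 kN-m

464.94


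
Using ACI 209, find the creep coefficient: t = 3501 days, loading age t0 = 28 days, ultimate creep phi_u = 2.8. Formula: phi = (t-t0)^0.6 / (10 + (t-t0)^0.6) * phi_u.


dt = 3501 - 28 = 3473
phi = 3473^0.6 / (10 + 3473^0.6) * 2.8
= 2.604

2.604


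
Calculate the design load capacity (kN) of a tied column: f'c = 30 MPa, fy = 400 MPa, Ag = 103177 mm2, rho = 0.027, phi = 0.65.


Ast = rho * Ag = 0.027 * 103177 = 2785.779 mm2
phi*Pn = 0.65 * 0.80 * (0.85 * 30 * (103177 - 2785.779) + 400 * 2785.779) / 1000
= 1910.63 kN

1910.63


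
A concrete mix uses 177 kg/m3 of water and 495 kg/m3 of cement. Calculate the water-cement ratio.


w/c = water / cement
w/c = 177 / 495 = 0.358

0.358


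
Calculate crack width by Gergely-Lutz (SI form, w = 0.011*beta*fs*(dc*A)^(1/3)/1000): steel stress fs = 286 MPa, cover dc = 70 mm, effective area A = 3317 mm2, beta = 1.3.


w = 0.011 * beta * fs * (dc * A)^(1/3) / 1000
= 0.011 * 1.3 * 286 * (70 * 3317)^(1/3) / 1000
= 0.251 mm

0.251


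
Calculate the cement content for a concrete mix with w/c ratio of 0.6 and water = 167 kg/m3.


Cement = water / (w/c)
= 167 / 0.6
= 278.3 kg/m3

278.3


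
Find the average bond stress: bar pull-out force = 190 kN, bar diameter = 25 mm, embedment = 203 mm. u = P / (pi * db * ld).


u = P / (pi * db * ld)
= 190 * 1000 / (pi * 25 * 203)
= 11.917 MPa

11.917


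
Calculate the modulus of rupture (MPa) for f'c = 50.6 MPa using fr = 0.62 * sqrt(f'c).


fr = 0.62 * sqrt(50.6)
= 4.41 MPa

4.41


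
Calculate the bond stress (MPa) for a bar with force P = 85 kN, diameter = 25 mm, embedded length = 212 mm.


u = P / (pi * db * ld)
= 85 * 1000 / (pi * 25 * 212)
= 5.105 MPa

5.105


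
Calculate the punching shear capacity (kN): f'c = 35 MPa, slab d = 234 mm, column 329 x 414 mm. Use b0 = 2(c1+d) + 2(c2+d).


b0 = 2*(329 + 234) + 2*(414 + 234) = 2422 mm
Vc = 0.33 * sqrt(35) * 2422 * 234 / 1000
= 1106.47 kN

1106.47


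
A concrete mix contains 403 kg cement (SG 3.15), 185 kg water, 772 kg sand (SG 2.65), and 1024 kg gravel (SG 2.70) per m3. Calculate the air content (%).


Vol cement = 403 / (3.15 * 1000) = 0.127937 m3
Vol water = 185 / 1000 = 0.185 m3
Vol sand = 772 / (2.65 * 1000) = 0.291321 m3
Vol gravel = 1024 / (2.70 * 1000) = 0.379259 m3
Total solid + water volume = 0.983517 m3
Air = (1 - 0.983517) * 100 = 1.65%

1.65


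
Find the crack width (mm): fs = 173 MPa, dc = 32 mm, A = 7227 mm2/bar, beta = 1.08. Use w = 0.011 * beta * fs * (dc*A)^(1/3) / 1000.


w = 0.011 * beta * fs * (dc * A)^(1/3) / 1000
= 0.011 * 1.08 * 173 * (32 * 7227)^(1/3) / 1000
= 0.126 mm

0.126


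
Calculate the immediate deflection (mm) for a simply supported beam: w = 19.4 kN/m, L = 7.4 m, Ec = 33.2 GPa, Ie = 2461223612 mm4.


Convert: L = 7.4 m = 7400 mm, Ec = 33.2 GPa = 33200 MPa
delta = 5 * 19.4 * 7400^4 / (384 * 33200 * 2461223612)
= 9.27 mm

9.27


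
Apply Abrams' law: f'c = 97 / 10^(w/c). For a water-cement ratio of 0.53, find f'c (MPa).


f'c = 97 / 10^0.53
= 97 / 3.388
= 28.63 MPa

28.63


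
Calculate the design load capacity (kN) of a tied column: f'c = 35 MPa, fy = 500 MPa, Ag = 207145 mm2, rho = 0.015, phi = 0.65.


Ast = rho * Ag = 0.015 * 207145 = 3107.175 mm2
phi*Pn = 0.65 * 0.80 * (0.85 * 35 * (207145 - 3107.175) + 500 * 3107.175) / 1000
= 3964.33 kN

3964.33


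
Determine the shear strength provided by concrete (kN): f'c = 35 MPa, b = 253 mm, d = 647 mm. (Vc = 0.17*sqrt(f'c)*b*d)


Vc = 0.17 * sqrt(35) * 253 * 647 / 1000
= 164.63 kN

164.63


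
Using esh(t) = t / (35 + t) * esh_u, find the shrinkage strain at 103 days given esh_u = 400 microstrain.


esh(103) = 103 / (35 + 103) * 400
= 103 / 138 * 400
= 298.6 microstrain

298.6


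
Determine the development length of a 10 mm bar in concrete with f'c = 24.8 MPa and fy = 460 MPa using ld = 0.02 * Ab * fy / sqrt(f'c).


Ab = pi * 10^2 / 4 = 78.54 mm2
ld = 0.02 * 78.54 * 460 / sqrt(24.8)
= 145.1 mm

145.1


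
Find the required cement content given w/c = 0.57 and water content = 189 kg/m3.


Cement = water / (w/c)
= 189 / 0.57
= 331.6 kg/m3

331.6


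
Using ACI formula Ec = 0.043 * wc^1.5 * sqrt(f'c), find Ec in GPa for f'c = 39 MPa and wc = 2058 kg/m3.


Ec = 0.043 * 2058^1.5 * sqrt(39) / 1000
= 25.07 GPa

25.07


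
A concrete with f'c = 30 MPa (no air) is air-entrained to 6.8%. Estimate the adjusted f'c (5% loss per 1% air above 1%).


Strength loss = (6.8 - 1) * 5 = 29.0%
f'c = 30 * (1 - 29.0/100)
= 21.3 MPa

21.3


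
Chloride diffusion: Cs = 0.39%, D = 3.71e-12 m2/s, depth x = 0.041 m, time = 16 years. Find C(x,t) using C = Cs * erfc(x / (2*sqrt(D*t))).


t_seconds = 16 * 365.25 * 24 * 3600 = 504921600.0 s
arg = 0.041 / (2 * sqrt(3.71e-12 * 504921600.0))
= 0.4736
erfc(0.4736) = 0.503
C = 0.39 * 0.503 = 0.1962%

0.1962


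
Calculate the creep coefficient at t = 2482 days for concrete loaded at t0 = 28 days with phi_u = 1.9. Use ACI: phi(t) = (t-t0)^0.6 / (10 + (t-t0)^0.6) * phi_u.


dt = 2482 - 28 = 2454
phi = 2454^0.6 / (10 + 2454^0.6) * 1.9
= 1.739

1.739


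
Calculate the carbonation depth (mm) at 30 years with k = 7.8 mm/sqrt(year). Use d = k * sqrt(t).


depth = k * sqrt(t)
= 7.8 * sqrt(30)
= 42.72 mm

42.72


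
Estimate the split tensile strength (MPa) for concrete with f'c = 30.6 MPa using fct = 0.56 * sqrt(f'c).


fct = 0.56 * sqrt(30.6)
= 0.56 * 5.532
= 3.098 MPa

3.098


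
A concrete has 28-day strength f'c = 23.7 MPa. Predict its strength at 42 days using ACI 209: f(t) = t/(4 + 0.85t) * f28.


f(42) = 42 / (4 + 0.85 * 42) * 23.7
= 42 / 39.7 * 23.7
= 25.07 MPa

25.07


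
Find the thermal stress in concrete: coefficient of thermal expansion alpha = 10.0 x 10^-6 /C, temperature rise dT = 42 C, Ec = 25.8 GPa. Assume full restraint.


sigma = alpha * dT * Ec
= 10.0e-6 * 42 * 25.8 * 1000
= 10.836 MPa

10.836


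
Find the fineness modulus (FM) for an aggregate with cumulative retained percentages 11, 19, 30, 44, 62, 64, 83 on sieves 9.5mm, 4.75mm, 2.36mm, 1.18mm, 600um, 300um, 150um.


FM = sum(cumulative % retained) / 100
= 313 / 100
= 3.13

3.13


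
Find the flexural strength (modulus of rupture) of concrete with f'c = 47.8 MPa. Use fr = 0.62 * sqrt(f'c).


fr = 0.62 * sqrt(47.8)
= 4.287 MPa

4.287


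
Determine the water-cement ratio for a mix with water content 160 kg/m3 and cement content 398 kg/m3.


w/c = water / cement
w/c = 160 / 398 = 0.402

0.402


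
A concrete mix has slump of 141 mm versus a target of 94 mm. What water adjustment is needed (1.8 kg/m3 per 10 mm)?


Difference = 94 - 141 = -47 mm
Water adjustment = -47 * 1.8 / 10 = -8.5 kg/m3

-8.5


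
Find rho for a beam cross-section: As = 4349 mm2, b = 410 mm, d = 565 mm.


rho = As / (b * d)
= 4349 / (410 * 565)
= 0.0188

0.0188


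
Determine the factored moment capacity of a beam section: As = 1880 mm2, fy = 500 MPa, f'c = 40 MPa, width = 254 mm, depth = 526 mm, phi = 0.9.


a = As * fy / (0.85 * f'c * b)
= 1880 * 500 / (0.85 * 40 * 254)
= 108.8467 mm
Mn = As * fy * (d - a/2) / 10^6
= 443.2821 kN-m
phi*Mn = 0.9 * 443.2821 = 398.95 kN-m

398.95


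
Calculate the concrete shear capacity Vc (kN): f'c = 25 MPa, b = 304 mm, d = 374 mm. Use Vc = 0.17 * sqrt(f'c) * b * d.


Vc = 0.17 * sqrt(25) * 304 * 374 / 1000
= 96.64 kN

96.64


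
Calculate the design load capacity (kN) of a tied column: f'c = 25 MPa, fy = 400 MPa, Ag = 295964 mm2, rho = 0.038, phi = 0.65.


Ast = rho * Ag = 0.038 * 295964 = 11246.632 mm2
phi*Pn = 0.65 * 0.80 * (0.85 * 25 * (295964 - 11246.632) + 400 * 11246.632) / 1000
= 5485.43 kN

5485.43


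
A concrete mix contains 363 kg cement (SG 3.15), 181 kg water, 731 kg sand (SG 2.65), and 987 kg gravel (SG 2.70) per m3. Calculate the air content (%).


Vol cement = 363 / (3.15 * 1000) = 0.115238 m3
Vol water = 181 / 1000 = 0.181 m3
Vol sand = 731 / (2.65 * 1000) = 0.275849 m3
Vol gravel = 987 / (2.70 * 1000) = 0.365556 m3
Total solid + water volume = 0.937643 m3
Air = (1 - 0.937643) * 100 = 6.24%

6.24


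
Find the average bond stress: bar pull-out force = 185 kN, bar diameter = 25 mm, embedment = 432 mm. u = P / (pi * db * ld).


u = P / (pi * db * ld)
= 185 * 1000 / (pi * 25 * 432)
= 5.453 MPa

5.453


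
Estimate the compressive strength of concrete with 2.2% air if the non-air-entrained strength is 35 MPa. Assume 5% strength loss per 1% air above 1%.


Strength loss = (2.2 - 1) * 5 = 6.0%
f'c = 35 * (1 - 6.0/100)
= 32.9 MPa

32.9


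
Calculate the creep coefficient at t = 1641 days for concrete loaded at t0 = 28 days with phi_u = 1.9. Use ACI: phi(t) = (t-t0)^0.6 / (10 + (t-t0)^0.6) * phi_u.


dt = 1641 - 28 = 1613
phi = 1613^0.6 / (10 + 1613^0.6) * 1.9
= 1.698

1.698


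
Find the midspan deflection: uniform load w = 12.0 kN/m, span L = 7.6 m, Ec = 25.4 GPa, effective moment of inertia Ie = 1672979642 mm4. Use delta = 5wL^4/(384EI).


Convert: L = 7.6 m = 7600 mm, Ec = 25.4 GPa = 25400 MPa
delta = 5 * 12.0 * 7600^4 / (384 * 25400 * 1672979642)
= 12.27 mm

12.27


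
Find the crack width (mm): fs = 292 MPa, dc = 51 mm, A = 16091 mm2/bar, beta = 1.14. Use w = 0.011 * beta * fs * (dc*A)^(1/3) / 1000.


w = 0.011 * beta * fs * (dc * A)^(1/3) / 1000
= 0.011 * 1.14 * 292 * (51 * 16091)^(1/3) / 1000
= 0.343 mm

0.343


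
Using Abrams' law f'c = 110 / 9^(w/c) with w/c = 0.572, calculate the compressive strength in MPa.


f'c = 110 / 9^0.572
= 110 / 3.514
= 31.3 MPa

31.3


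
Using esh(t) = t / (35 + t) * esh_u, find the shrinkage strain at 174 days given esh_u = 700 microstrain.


esh(174) = 174 / (35 + 174) * 700
= 174 / 209 * 700
= 582.8 microstrain

582.8


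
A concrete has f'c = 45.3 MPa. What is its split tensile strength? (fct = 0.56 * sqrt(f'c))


fct = 0.56 * sqrt(45.3)
= 0.56 * 6.731
= 3.769 MPa

3.769


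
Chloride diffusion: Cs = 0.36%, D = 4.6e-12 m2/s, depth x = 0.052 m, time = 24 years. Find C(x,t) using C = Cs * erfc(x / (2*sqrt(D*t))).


t_seconds = 24 * 365.25 * 24 * 3600 = 757382400.0 s
arg = 0.052 / (2 * sqrt(4.6e-12 * 757382400.0))
= 0.4405
erfc(0.4405) = 0.5333
C = 0.36 * 0.5333 = 0.192%

0.192


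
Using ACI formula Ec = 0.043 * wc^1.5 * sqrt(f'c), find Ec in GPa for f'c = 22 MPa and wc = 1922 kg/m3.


Ec = 0.043 * 1922^1.5 * sqrt(22) / 1000
= 16.99 GPa

16.99


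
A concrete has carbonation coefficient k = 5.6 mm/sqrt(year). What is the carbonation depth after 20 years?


depth = k * sqrt(t)
= 5.6 * sqrt(20)
= 25.04 mm

25.04


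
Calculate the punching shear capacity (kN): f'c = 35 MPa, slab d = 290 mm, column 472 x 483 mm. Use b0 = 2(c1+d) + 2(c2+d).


b0 = 2*(472 + 290) + 2*(483 + 290) = 3070 mm
Vc = 0.33 * sqrt(35) * 3070 * 290 / 1000
= 1738.14 kN

1738.14


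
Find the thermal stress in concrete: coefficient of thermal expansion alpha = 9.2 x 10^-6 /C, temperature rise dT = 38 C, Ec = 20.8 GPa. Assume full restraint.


sigma = alpha * dT * Ec
= 9.2e-6 * 38 * 20.8 * 1000
= 7.272 MPa

7.272


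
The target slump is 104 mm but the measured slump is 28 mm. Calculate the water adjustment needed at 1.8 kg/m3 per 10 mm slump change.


Difference = 104 - 28 = 76 mm
Water adjustment = 76 * 1.8 / 10 = 13.7 kg/m3

13.7


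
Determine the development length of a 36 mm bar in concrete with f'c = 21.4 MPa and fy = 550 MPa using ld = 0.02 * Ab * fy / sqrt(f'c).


Ab = pi * 36^2 / 4 = 1017.876 mm2
ld = 0.02 * 1017.876 * 550 / sqrt(21.4)
= 2420.4 mm

2420.4


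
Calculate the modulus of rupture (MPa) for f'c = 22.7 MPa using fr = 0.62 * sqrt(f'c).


fr = 0.62 * sqrt(22.7)
= 2.954 MPa

2.954


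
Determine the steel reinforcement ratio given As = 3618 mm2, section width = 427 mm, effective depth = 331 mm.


rho = As / (b * d)
= 3618 / (427 * 331)
= 0.0256

0.0256


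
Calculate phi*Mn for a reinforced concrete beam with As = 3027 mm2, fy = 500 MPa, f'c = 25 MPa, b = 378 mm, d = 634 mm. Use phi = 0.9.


a = As * fy / (0.85 * f'c * b)
= 3027 * 500 / (0.85 * 25 * 378)
= 188.422 mm
Mn = As * fy * (d - a/2) / 10^6
= 816.9706 kN-m
phi*Mn = 0.9 * 816.9706 = 735.27 kN-m

735.27


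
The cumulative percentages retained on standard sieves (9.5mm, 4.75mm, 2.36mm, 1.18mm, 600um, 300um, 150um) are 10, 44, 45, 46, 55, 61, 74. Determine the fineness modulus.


FM = sum(cumulative % retained) / 100
= 335 / 100
= 3.35

3.35


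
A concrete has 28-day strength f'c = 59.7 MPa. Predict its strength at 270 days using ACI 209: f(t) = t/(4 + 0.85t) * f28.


f(270) = 270 / (4 + 0.85 * 270) * 59.7
= 270 / 233.5 * 59.7
= 69.03 MPa

69.03


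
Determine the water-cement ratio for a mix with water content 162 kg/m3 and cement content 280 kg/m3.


w/c = water / cement
w/c = 162 / 280 = 0.579

0.579


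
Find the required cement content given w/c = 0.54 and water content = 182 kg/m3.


Cement = water / (w/c)
= 182 / 0.54
= 337.0 kg/m3

337.0


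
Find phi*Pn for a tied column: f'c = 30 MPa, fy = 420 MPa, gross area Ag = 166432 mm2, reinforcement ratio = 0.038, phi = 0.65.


Ast = rho * Ag = 0.038 * 166432 = 6324.416 mm2
phi*Pn = 0.65 * 0.80 * (0.85 * 30 * (166432 - 6324.416) + 420 * 6324.416) / 1000
= 3504.28 kN

3504.28


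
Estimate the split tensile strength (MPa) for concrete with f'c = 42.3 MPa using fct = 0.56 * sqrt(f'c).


fct = 0.56 * sqrt(42.3)
= 0.56 * 6.504
= 3.642 MPa

3.642


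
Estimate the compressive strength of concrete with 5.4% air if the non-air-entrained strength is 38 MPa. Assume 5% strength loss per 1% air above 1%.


Strength loss = (5.4 - 1) * 5 = 22.0%
f'c = 38 * (1 - 22.0/100)
= 29.64 MPa

29.64


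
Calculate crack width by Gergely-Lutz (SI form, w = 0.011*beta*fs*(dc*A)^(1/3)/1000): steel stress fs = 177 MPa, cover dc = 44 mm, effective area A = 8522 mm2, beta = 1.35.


w = 0.011 * beta * fs * (dc * A)^(1/3) / 1000
= 0.011 * 1.35 * 177 * (44 * 8522)^(1/3) / 1000
= 0.19 mm

0.19


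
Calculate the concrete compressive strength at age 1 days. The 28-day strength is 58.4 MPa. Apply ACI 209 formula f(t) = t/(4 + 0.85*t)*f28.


f(1) = 1 / (4 + 0.85 * 1) * 58.4
= 1 / 4.85 * 58.4
= 12.04 MPa

12.04


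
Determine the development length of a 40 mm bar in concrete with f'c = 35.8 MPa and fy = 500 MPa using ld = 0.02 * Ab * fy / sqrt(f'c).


Ab = pi * 40^2 / 4 = 1256.637 mm2
ld = 0.02 * 1256.637 * 500 / sqrt(35.8)
= 2100.2 mm

2100.2


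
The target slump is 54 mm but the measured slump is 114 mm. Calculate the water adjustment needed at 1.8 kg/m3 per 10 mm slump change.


Difference = 54 - 114 = -60 mm
Water adjustment = -60 * 1.8 / 10 = -10.8 kg/m3

-10.8


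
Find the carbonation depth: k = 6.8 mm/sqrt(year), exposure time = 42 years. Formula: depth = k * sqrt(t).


depth = k * sqrt(t)
= 6.8 * sqrt(42)
= 44.07 mm

44.07


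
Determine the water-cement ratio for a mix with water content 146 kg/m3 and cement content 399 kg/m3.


w/c = water / cement
w/c = 146 / 399 = 0.366

0.366


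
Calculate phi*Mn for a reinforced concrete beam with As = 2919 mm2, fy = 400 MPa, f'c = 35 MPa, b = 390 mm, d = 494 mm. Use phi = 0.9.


a = As * fy / (0.85 * f'c * b)
= 2919 * 400 / (0.85 * 35 * 390)
= 100.6335 mm
Mn = As * fy * (d - a/2) / 10^6
= 518.0446 kN-m
phi*Mn = 0.9 * 518.0446 = 466.24 kN-m

466.24


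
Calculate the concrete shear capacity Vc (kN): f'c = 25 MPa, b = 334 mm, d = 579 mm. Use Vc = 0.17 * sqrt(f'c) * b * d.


Vc = 0.17 * sqrt(25) * 334 * 579 / 1000
= 164.38 kN

164.38


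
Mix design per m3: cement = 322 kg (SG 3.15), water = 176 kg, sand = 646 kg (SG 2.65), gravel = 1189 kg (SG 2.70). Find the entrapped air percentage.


Vol cement = 322 / (3.15 * 1000) = 0.102222 m3
Vol water = 176 / 1000 = 0.176 m3
Vol sand = 646 / (2.65 * 1000) = 0.243774 m3
Vol gravel = 1189 / (2.70 * 1000) = 0.44037 m3
Total solid + water volume = 0.962366 m3
Air = (1 - 0.962366) * 100 = 3.76%

3.76


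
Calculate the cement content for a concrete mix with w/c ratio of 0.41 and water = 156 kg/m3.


Cement = water / (w/c)
= 156 / 0.41
= 380.5 kg/m3

380.5


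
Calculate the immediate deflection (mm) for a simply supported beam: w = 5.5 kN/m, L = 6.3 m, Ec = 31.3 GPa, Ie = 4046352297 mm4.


Convert: L = 6.3 m = 6300 mm, Ec = 31.3 GPa = 31300 MPa
delta = 5 * 5.5 * 6300^4 / (384 * 31300 * 4046352297)
= 0.89 mm

0.89


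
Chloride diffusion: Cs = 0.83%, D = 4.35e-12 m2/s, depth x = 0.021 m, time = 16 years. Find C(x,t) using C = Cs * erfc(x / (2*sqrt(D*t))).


t_seconds = 16 * 365.25 * 24 * 3600 = 504921600.0 s
arg = 0.021 / (2 * sqrt(4.35e-12 * 504921600.0))
= 0.224
erfc(0.224) = 0.7514
C = 0.83 * 0.7514 = 0.6236%

0.6236


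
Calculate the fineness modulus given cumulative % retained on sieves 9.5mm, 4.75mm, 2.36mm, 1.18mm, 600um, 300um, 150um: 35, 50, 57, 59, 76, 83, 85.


FM = sum(cumulative % retained) / 100
= 445 / 100
= 4.45

4.45


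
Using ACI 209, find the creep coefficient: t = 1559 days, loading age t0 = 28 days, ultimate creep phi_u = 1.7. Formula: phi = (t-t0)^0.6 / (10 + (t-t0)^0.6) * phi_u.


dt = 1559 - 28 = 1531
phi = 1531^0.6 / (10 + 1531^0.6) * 1.7
= 1.514

1.514


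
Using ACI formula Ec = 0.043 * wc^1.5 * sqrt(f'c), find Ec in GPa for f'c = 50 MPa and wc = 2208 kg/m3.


Ec = 0.043 * 2208^1.5 * sqrt(50) / 1000
= 31.55 GPa

31.55


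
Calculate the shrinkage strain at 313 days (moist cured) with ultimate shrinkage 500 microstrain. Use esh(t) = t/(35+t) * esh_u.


esh(313) = 313 / (35 + 313) * 500
= 313 / 348 * 500
= 449.7 microstrain

449.7


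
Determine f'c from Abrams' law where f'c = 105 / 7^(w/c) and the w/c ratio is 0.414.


f'c = 105 / 7^0.414
= 105 / 2.238
= 46.92 MPa

46.92


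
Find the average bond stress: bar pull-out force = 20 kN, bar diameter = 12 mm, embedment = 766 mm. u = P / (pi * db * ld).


u = P / (pi * db * ld)
= 20 * 1000 / (pi * 12 * 766)
= 0.693 MPa

0.693


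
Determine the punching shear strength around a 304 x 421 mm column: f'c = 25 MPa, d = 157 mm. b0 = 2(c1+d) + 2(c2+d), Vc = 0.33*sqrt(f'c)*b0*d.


b0 = 2*(304 + 157) + 2*(421 + 157) = 2078 mm
Vc = 0.33 * sqrt(25) * 2078 * 157 / 1000
= 538.31 kN

538.31


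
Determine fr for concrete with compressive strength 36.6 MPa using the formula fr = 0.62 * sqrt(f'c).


fr = 0.62 * sqrt(36.6)
= 3.751 MPa

3.751


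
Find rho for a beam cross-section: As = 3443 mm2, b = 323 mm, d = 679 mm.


rho = As / (b * d)
= 3443 / (323 * 679)
= 0.0157

0.0157


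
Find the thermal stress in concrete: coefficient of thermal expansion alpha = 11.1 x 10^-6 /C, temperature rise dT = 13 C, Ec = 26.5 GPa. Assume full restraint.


sigma = alpha * dT * Ec
= 11.1e-6 * 13 * 26.5 * 1000
= 3.824 MPa

3.824


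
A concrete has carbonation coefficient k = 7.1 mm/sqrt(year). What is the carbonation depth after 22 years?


depth = k * sqrt(t)
= 7.1 * sqrt(22)
= 33.3 mm

33.3


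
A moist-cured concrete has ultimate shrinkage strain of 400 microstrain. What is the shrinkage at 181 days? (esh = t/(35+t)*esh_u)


esh(181) = 181 / (35 + 181) * 400
= 181 / 216 * 400
= 335.2 microstrain

335.2


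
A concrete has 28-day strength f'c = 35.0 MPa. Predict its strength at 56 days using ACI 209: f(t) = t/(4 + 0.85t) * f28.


f(56) = 56 / (4 + 0.85 * 56) * 35.0
= 56 / 51.6 * 35.0
= 37.98 MPa

37.98


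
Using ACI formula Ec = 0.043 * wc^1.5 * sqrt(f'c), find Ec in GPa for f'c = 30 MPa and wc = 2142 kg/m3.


Ec = 0.043 * 2142^1.5 * sqrt(30) / 1000
= 23.35 GPa

23.35


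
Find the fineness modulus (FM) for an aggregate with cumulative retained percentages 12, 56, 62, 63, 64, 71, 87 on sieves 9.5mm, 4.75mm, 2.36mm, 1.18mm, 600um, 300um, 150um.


FM = sum(cumulative % retained) / 100
= 415 / 100
= 4.15

4.15


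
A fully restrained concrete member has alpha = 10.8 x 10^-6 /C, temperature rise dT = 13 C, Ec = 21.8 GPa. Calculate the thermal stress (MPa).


sigma = alpha * dT * Ec
= 10.8e-6 * 13 * 21.8 * 1000
= 3.061 MPa

3.061


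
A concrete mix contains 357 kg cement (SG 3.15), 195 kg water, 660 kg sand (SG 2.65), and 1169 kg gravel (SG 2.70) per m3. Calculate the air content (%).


Vol cement = 357 / (3.15 * 1000) = 0.113333 m3
Vol water = 195 / 1000 = 0.195 m3
Vol sand = 660 / (2.65 * 1000) = 0.249057 m3
Vol gravel = 1169 / (2.70 * 1000) = 0.432963 m3
Total solid + water volume = 0.990353 m3
Air = (1 - 0.990353) * 100 = 0.96%

0.96


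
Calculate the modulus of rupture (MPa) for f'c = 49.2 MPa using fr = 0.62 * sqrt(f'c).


fr = 0.62 * sqrt(49.2)
= 4.349 MPa

4.349


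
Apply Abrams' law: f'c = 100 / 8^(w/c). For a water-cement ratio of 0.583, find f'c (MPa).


f'c = 100 / 8^0.583
= 100 / 3.361
= 29.75 MPa

29.75


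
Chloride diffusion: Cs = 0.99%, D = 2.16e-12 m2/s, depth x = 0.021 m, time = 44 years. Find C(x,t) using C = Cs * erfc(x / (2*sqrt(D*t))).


t_seconds = 44 * 365.25 * 24 * 3600 = 1388534400.0 s
arg = 0.021 / (2 * sqrt(2.16e-12 * 1388534400.0))
= 0.1917
erfc(0.1917) = 0.7863
C = 0.99 * 0.7863 = 0.7784%

0.7784


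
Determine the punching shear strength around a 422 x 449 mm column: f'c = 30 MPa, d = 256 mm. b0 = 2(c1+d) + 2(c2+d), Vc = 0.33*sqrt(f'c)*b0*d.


b0 = 2*(422 + 256) + 2*(449 + 256) = 2766 mm
Vc = 0.33 * sqrt(30) * 2766 * 256 / 1000
= 1279.87 kN

1279.87


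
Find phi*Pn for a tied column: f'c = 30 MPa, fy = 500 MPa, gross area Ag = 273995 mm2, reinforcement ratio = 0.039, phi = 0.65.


Ast = rho * Ag = 0.039 * 273995 = 10685.805 mm2
phi*Pn = 0.65 * 0.80 * (0.85 * 30 * (273995 - 10685.805) + 500 * 10685.805) / 1000
= 6269.79 kN

6269.79


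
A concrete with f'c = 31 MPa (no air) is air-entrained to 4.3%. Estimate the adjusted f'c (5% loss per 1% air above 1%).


Strength loss = (4.3 - 1) * 5 = 16.5%
f'c = 31 * (1 - 16.5/100)
= 25.88 MPa

25.88


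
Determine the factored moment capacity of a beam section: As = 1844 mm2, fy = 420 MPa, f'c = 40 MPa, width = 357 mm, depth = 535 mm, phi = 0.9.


a = As * fy / (0.85 * f'c * b)
= 1844 * 420 / (0.85 * 40 * 357)
= 63.8062 mm
Mn = As * fy * (d - a/2) / 10^6
= 389.6385 kN-m
phi*Mn = 0.9 * 389.6385 = 350.67 kN-m

350.67


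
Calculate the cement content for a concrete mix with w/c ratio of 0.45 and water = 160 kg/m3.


Cement = water / (w/c)
= 160 / 0.45
= 355.6 kg/m3

355.6


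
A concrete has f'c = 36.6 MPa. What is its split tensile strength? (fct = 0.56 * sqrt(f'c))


fct = 0.56 * sqrt(36.6)
= 0.56 * 6.05
= 3.388 MPa

3.388


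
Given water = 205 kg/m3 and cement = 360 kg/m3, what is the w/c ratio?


w/c = water / cement
w/c = 205 / 360 = 0.569

0.569


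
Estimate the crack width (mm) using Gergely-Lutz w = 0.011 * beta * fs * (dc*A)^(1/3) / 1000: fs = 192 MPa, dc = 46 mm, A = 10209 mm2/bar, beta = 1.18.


w = 0.011 * beta * fs * (dc * A)^(1/3) / 1000
= 0.011 * 1.18 * 192 * (46 * 10209)^(1/3) / 1000
= 0.194 mm

0.194


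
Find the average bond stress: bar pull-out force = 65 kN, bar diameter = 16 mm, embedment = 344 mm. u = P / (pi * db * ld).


u = P / (pi * db * ld)
= 65 * 1000 / (pi * 16 * 344)
= 3.759 MPa

3.759


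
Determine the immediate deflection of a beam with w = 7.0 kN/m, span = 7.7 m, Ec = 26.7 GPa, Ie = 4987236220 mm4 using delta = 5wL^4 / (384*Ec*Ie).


Convert: L = 7.7 m = 7700 mm, Ec = 26.7 GPa = 26700 MPa
delta = 5 * 7.0 * 7700^4 / (384 * 26700 * 4987236220)
= 2.41 mm

2.41


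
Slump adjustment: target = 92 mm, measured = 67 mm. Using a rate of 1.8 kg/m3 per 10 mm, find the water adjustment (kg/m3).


Difference = 92 - 67 = 25 mm
Water adjustment = 25 * 1.8 / 10 = 4.5 kg/m3

4.5


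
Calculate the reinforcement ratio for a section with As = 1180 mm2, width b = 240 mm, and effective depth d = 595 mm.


rho = As / (b * d)
= 1180 / (240 * 595)
= 0.0083

0.0083


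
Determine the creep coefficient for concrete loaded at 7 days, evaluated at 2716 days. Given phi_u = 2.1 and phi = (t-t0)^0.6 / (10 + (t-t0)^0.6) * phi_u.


dt = 2716 - 7 = 2709
phi = 2709^0.6 / (10 + 2709^0.6) * 2.1
= 1.932

1.932


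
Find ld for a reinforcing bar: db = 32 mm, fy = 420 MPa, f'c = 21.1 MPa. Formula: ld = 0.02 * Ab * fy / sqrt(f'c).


Ab = pi * 32^2 / 4 = 804.248 mm2
ld = 0.02 * 804.248 * 420 / sqrt(21.1)
= 1470.7 mm

1470.7


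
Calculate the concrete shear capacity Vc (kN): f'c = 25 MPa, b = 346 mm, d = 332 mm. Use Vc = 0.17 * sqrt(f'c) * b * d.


Vc = 0.17 * sqrt(25) * 346 * 332 / 1000
= 97.64 kN

97.64


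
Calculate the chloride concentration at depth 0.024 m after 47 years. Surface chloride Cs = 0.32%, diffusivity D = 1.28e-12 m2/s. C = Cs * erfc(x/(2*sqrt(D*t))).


t_seconds = 47 * 365.25 * 24 * 3600 = 1483207200.0 s
arg = 0.024 / (2 * sqrt(1.28e-12 * 1483207200.0))
= 0.2754
erfc(0.2754) = 0.6969
C = 0.32 * 0.6969 = 0.223%

0.223


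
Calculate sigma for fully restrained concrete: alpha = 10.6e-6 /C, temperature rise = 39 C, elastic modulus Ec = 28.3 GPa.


sigma = alpha * dT * Ec
= 10.6e-6 * 39 * 28.3 * 1000
= 11.699 MPa

11.699


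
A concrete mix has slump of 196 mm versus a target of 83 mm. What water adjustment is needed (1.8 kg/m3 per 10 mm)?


Difference = 83 - 196 = -113 mm
Water adjustment = -113 * 1.8 / 10 = -20.3 kg/m3

-20.3


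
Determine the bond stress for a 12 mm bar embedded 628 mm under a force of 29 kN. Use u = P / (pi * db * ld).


u = P / (pi * db * ld)
= 29 * 1000 / (pi * 12 * 628)
= 1.225 MPa

1.225


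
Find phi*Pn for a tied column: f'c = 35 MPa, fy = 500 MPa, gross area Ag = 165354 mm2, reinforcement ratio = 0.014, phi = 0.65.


Ast = rho * Ag = 0.014 * 165354 = 2314.956 mm2
phi*Pn = 0.65 * 0.80 * (0.85 * 35 * (165354 - 2314.956) + 500 * 2314.956) / 1000
= 3124.1 kN

3124.1


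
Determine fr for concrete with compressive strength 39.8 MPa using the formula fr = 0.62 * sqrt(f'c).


fr = 0.62 * sqrt(39.8)
= 3.911 MPa

3.911


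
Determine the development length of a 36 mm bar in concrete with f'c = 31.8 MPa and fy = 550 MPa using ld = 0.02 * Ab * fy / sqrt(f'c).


Ab = pi * 36^2 / 4 = 1017.876 mm2
ld = 0.02 * 1017.876 * 550 / sqrt(31.8)
= 1985.5 mm

1985.5


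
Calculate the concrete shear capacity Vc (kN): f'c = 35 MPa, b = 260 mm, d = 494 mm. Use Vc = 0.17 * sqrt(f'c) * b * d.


Vc = 0.17 * sqrt(35) * 260 * 494 / 1000
= 129.18 kN

129.18


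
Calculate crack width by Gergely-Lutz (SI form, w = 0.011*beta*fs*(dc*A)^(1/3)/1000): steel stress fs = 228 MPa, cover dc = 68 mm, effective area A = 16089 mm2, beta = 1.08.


w = 0.011 * beta * fs * (dc * A)^(1/3) / 1000
= 0.011 * 1.08 * 228 * (68 * 16089)^(1/3) / 1000
= 0.279 mm

0.279


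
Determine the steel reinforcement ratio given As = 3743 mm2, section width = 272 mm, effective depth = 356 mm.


rho = As / (b * d)
= 3743 / (272 * 356)
= 0.0387

0.0387


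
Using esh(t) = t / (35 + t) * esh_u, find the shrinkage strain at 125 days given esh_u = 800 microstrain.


esh(125) = 125 / (35 + 125) * 800
= 125 / 160 * 800
= 625.0 microstrain

625.0


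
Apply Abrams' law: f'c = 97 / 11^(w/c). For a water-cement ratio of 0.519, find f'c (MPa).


f'c = 97 / 11^0.519
= 97 / 3.471
= 27.94 MPa

27.94


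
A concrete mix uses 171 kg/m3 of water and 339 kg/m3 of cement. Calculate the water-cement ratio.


w/c = water / cement
w/c = 171 / 339 = 0.504

0.504


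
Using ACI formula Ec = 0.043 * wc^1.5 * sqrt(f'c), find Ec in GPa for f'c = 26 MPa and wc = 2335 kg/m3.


Ec = 0.043 * 2335^1.5 * sqrt(26) / 1000
= 24.74 GPa

24.74


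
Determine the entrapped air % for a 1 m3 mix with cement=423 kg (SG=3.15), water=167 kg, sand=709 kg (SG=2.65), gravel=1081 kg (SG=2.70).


Vol cement = 423 / (3.15 * 1000) = 0.134286 m3
Vol water = 167 / 1000 = 0.167 m3
Vol sand = 709 / (2.65 * 1000) = 0.267547 m3
Vol gravel = 1081 / (2.70 * 1000) = 0.40037 m3
Total solid + water volume = 0.969203 m3
Air = (1 - 0.969203) * 100 = 3.08%

3.08


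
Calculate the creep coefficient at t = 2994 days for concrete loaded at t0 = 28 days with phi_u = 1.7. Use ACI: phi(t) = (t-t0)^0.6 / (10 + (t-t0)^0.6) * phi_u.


dt = 2994 - 28 = 2966
phi = 2966^0.6 / (10 + 2966^0.6) * 1.7
= 1.57

1.57


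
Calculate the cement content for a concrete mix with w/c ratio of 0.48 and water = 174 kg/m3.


Cement = water / (w/c)
= 174 / 0.48
= 362.5 kg/m3

362.5


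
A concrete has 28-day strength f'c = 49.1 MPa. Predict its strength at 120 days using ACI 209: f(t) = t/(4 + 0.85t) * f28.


f(120) = 120 / (4 + 0.85 * 120) * 49.1
= 120 / 106.0 * 49.1
= 55.58 MPa

55.58


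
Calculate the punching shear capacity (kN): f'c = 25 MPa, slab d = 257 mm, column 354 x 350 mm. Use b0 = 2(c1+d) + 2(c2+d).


b0 = 2*(354 + 257) + 2*(350 + 257) = 2436 mm
Vc = 0.33 * sqrt(25) * 2436 * 257 / 1000
= 1032.99 kN

1032.99


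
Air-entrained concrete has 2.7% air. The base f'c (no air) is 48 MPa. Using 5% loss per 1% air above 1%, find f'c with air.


Strength loss = (2.7 - 1) * 5 = 8.5%
f'c = 48 * (1 - 8.5/100)
= 43.92 MPa

43.92


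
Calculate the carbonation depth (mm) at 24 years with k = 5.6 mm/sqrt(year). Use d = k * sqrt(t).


depth = k * sqrt(t)
= 5.6 * sqrt(24)
= 27.43 mm

27.43


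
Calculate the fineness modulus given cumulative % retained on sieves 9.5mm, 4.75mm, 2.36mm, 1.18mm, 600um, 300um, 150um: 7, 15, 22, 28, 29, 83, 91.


FM = sum(cumulative % retained) / 100
= 275 / 100
= 2.75

2.75
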